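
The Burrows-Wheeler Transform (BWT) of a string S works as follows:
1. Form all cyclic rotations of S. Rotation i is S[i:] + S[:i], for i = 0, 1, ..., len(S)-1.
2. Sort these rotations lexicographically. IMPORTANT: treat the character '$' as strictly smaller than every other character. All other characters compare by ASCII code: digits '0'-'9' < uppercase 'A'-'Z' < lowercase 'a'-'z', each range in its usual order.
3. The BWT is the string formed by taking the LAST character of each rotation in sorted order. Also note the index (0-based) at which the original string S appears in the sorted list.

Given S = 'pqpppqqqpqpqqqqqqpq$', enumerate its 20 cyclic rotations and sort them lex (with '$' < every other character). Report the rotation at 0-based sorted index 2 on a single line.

Answer: ppqqqpqpqqqqqqpq$pqp

Derivation:
All 20 rotations (rotation i = S[i:]+S[:i]):
  rot[0] = pqpppqqqpqpqqqqqqpq$
  rot[1] = qpppqqqpqpqqqqqqpq$p
  rot[2] = pppqqqpqpqqqqqqpq$pq
  rot[3] = ppqqqpqpqqqqqqpq$pqp
  rot[4] = pqqqpqpqqqqqqpq$pqpp
  rot[5] = qqqpqpqqqqqqpq$pqppp
  rot[6] = qqpqpqqqqqqpq$pqpppq
  rot[7] = qpqpqqqqqqpq$pqpppqq
  rot[8] = pqpqqqqqqpq$pqpppqqq
  rot[9] = qpqqqqqqpq$pqpppqqqp
  rot[10] = pqqqqqqpq$pqpppqqqpq
  rot[11] = qqqqqqpq$pqpppqqqpqp
  rot[12] = qqqqqpq$pqpppqqqpqpq
  rot[13] = qqqqpq$pqpppqqqpqpqq
  rot[14] = qqqpq$pqpppqqqpqpqqq
  rot[15] = qqpq$pqpppqqqpqpqqqq
  rot[16] = qpq$pqpppqqqpqpqqqqq
  rot[17] = pq$pqpppqqqpqpqqqqqq
  rot[18] = q$pqpppqqqpqpqqqqqqp
  rot[19] = $pqpppqqqpqpqqqqqqpq
Sorted (with $ < everything):
  sorted[0] = $pqpppqqqpqpqqqqqqpq
  sorted[1] = pppqqqpqpqqqqqqpq$pq
  sorted[2] = ppqqqpqpqqqqqqpq$pqp
  sorted[3] = pq$pqpppqqqpqpqqqqqq
  sorted[4] = pqpppqqqpqpqqqqqqpq$
  sorted[5] = pqpqqqqqqpq$pqpppqqq
  sorted[6] = pqqqpqpqqqqqqpq$pqpp
  sorted[7] = pqqqqqqpq$pqpppqqqpq
  sorted[8] = q$pqpppqqqpqpqqqqqqp
  sorted[9] = qpppqqqpqpqqqqqqpq$p
  sorted[10] = qpq$pqpppqqqpqpqqqqq
  sorted[11] = qpqpqqqqqqpq$pqpppqq
  sorted[12] = qpqqqqqqpq$pqpppqqqp
  sorted[13] = qqpq$pqpppqqqpqpqqqq
  sorted[14] = qqpqpqqqqqqpq$pqpppq
  sorted[15] = qqqpq$pqpppqqqpqpqqq
  sorted[16] = qqqpqpqqqqqqpq$pqppp
  sorted[17] = qqqqpq$pqpppqqqpqpqq
  sorted[18] = qqqqqpq$pqpppqqqpqpq
  sorted[19] = qqqqqqpq$pqpppqqqpqp
sorted[2] = ppqqqpqpqqqqqqpq$pqp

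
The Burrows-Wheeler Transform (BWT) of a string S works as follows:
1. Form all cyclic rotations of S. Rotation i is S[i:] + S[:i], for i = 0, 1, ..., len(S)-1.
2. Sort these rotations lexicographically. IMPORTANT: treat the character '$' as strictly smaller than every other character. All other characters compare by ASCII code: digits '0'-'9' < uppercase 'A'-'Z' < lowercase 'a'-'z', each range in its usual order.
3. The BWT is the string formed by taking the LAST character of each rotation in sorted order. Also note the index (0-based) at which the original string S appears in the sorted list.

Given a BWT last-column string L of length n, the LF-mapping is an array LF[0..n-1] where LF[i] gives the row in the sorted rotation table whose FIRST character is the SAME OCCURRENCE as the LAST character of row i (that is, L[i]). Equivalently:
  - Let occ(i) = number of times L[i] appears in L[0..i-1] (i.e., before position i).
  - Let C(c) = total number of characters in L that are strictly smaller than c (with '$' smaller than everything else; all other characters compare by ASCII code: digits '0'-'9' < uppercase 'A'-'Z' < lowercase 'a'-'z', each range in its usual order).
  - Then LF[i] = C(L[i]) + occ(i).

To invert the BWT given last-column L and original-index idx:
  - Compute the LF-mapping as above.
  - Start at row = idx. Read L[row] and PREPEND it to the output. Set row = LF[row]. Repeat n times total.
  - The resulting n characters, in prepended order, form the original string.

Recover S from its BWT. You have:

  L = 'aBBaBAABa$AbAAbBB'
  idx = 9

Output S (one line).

LF mapping: 12 6 7 13 8 1 2 9 14 0 3 15 4 5 16 10 11
Walk LF starting at row 9, prepending L[row]:
  step 1: row=9, L[9]='$', prepend. Next row=LF[9]=0
  step 2: row=0, L[0]='a', prepend. Next row=LF[0]=12
  step 3: row=12, L[12]='A', prepend. Next row=LF[12]=4
  step 4: row=4, L[4]='B', prepend. Next row=LF[4]=8
  step 5: row=8, L[8]='a', prepend. Next row=LF[8]=14
  step 6: row=14, L[14]='b', prepend. Next row=LF[14]=16
  step 7: row=16, L[16]='B', prepend. Next row=LF[16]=11
  step 8: row=11, L[11]='b', prepend. Next row=LF[11]=15
  step 9: row=15, L[15]='B', prepend. Next row=LF[15]=10
  step 10: row=10, L[10]='A', prepend. Next row=LF[10]=3
  step 11: row=3, L[3]='a', prepend. Next row=LF[3]=13
  step 12: row=13, L[13]='A', prepend. Next row=LF[13]=5
  step 13: row=5, L[5]='A', prepend. Next row=LF[5]=1
  step 14: row=1, L[1]='B', prepend. Next row=LF[1]=6
  step 15: row=6, L[6]='A', prepend. Next row=LF[6]=2
  step 16: row=2, L[2]='B', prepend. Next row=LF[2]=7
  step 17: row=7, L[7]='B', prepend. Next row=LF[7]=9
Reversed output: BBABAAaABbBbaBAa$

Answer: BBABAAaABbBbaBAa$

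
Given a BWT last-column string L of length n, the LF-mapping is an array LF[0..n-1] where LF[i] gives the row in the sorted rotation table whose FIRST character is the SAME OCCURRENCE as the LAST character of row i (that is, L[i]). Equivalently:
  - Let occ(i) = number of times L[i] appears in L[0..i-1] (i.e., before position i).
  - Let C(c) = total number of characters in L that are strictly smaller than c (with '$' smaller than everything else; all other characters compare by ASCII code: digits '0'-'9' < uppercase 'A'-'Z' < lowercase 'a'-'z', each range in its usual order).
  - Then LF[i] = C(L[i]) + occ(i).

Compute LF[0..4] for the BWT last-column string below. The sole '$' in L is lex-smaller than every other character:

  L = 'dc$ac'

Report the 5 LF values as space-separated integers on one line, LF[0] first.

Char counts: '$':1, 'a':1, 'c':2, 'd':1
C (first-col start): C('$')=0, C('a')=1, C('c')=2, C('d')=4
L[0]='d': occ=0, LF[0]=C('d')+0=4+0=4
L[1]='c': occ=0, LF[1]=C('c')+0=2+0=2
L[2]='$': occ=0, LF[2]=C('$')+0=0+0=0
L[3]='a': occ=0, LF[3]=C('a')+0=1+0=1
L[4]='c': occ=1, LF[4]=C('c')+1=2+1=3

Answer: 4 2 0 1 3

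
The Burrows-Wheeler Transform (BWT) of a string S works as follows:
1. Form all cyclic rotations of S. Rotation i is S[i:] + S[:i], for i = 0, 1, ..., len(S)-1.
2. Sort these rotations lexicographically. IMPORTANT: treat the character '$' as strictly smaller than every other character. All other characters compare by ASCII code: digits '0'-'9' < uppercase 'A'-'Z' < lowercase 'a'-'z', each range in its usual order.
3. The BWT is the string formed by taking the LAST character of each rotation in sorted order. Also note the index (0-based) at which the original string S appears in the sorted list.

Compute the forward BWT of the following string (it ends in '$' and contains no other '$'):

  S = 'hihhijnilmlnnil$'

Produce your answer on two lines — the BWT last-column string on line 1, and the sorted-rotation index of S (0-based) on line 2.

Answer: li$hhhnniiimlnjl
2

Derivation:
All 16 rotations (rotation i = S[i:]+S[:i]):
  rot[0] = hihhijnilmlnnil$
  rot[1] = ihhijnilmlnnil$h
  rot[2] = hhijnilmlnnil$hi
  rot[3] = hijnilmlnnil$hih
  rot[4] = ijnilmlnnil$hihh
  rot[5] = jnilmlnnil$hihhi
  rot[6] = nilmlnnil$hihhij
  rot[7] = ilmlnnil$hihhijn
  rot[8] = lmlnnil$hihhijni
  rot[9] = mlnnil$hihhijnil
  rot[10] = lnnil$hihhijnilm
  rot[11] = nnil$hihhijnilml
  rot[12] = nil$hihhijnilmln
  rot[13] = il$hihhijnilmlnn
  rot[14] = l$hihhijnilmlnni
  rot[15] = $hihhijnilmlnnil
Sorted (with $ < everything):
  sorted[0] = $hihhijnilmlnnil  (last char: 'l')
  sorted[1] = hhijnilmlnnil$hi  (last char: 'i')
  sorted[2] = hihhijnilmlnnil$  (last char: '$')
  sorted[3] = hijnilmlnnil$hih  (last char: 'h')
  sorted[4] = ihhijnilmlnnil$h  (last char: 'h')
  sorted[5] = ijnilmlnnil$hihh  (last char: 'h')
  sorted[6] = il$hihhijnilmlnn  (last char: 'n')
  sorted[7] = ilmlnnil$hihhijn  (last char: 'n')
  sorted[8] = jnilmlnnil$hihhi  (last char: 'i')
  sorted[9] = l$hihhijnilmlnni  (last char: 'i')
  sorted[10] = lmlnnil$hihhijni  (last char: 'i')
  sorted[11] = lnnil$hihhijnilm  (last char: 'm')
  sorted[12] = mlnnil$hihhijnil  (last char: 'l')
  sorted[13] = nil$hihhijnilmln  (last char: 'n')
  sorted[14] = nilmlnnil$hihhij  (last char: 'j')
  sorted[15] = nnil$hihhijnilml  (last char: 'l')
Last column: li$hhhnniiimlnjl
Original string S is at sorted index 2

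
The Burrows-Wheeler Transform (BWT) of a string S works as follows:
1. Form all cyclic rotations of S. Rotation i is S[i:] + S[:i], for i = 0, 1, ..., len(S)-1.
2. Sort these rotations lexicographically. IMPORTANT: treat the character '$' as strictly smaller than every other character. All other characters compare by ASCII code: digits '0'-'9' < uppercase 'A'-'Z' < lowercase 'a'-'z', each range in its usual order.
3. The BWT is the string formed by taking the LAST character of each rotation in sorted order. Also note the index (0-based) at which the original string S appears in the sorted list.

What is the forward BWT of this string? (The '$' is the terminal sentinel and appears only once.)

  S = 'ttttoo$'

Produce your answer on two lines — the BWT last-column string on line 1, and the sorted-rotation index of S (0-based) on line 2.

All 7 rotations (rotation i = S[i:]+S[:i]):
  rot[0] = ttttoo$
  rot[1] = tttoo$t
  rot[2] = ttoo$tt
  rot[3] = too$ttt
  rot[4] = oo$tttt
  rot[5] = o$tttto
  rot[6] = $ttttoo
Sorted (with $ < everything):
  sorted[0] = $ttttoo  (last char: 'o')
  sorted[1] = o$tttto  (last char: 'o')
  sorted[2] = oo$tttt  (last char: 't')
  sorted[3] = too$ttt  (last char: 't')
  sorted[4] = ttoo$tt  (last char: 't')
  sorted[5] = tttoo$t  (last char: 't')
  sorted[6] = ttttoo$  (last char: '$')
Last column: ootttt$
Original string S is at sorted index 6

Answer: ootttt$
6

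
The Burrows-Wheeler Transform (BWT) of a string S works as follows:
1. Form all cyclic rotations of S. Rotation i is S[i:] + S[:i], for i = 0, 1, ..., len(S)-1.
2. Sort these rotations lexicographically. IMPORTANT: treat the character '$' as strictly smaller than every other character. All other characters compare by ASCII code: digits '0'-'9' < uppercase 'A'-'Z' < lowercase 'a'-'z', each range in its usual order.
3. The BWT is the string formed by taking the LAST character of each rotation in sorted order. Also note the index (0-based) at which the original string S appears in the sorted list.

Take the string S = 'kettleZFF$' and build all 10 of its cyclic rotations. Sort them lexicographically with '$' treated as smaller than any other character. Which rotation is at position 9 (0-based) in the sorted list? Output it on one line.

All 10 rotations (rotation i = S[i:]+S[:i]):
  rot[0] = kettleZFF$
  rot[1] = ettleZFF$k
  rot[2] = ttleZFF$ke
  rot[3] = tleZFF$ket
  rot[4] = leZFF$kett
  rot[5] = eZFF$kettl
  rot[6] = ZFF$kettle
  rot[7] = FF$kettleZ
  rot[8] = F$kettleZF
  rot[9] = $kettleZFF
Sorted (with $ < everything):
  sorted[0] = $kettleZFF
  sorted[1] = F$kettleZF
  sorted[2] = FF$kettleZ
  sorted[3] = ZFF$kettle
  sorted[4] = eZFF$kettl
  sorted[5] = ettleZFF$k
  sorted[6] = kettleZFF$
  sorted[7] = leZFF$kett
  sorted[8] = tleZFF$ket
  sorted[9] = ttleZFF$ke
sorted[9] = ttleZFF$ke

Answer: ttleZFF$ke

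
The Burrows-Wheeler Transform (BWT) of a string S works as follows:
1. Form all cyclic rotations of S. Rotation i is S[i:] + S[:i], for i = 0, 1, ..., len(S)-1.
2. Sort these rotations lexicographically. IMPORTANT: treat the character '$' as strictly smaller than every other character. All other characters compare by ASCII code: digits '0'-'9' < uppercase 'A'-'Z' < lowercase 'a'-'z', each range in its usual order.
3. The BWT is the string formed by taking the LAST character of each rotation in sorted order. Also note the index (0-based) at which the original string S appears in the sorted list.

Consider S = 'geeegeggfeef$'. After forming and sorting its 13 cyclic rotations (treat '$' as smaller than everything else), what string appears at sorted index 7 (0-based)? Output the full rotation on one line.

Answer: f$geeegeggfee

Derivation:
All 13 rotations (rotation i = S[i:]+S[:i]):
  rot[0] = geeegeggfeef$
  rot[1] = eeegeggfeef$g
  rot[2] = eegeggfeef$ge
  rot[3] = egeggfeef$gee
  rot[4] = geggfeef$geee
  rot[5] = eggfeef$geeeg
  rot[6] = ggfeef$geeege
  rot[7] = gfeef$geeegeg
  rot[8] = feef$geeegegg
  rot[9] = eef$geeegeggf
  rot[10] = ef$geeegeggfe
  rot[11] = f$geeegeggfee
  rot[12] = $geeegeggfeef
Sorted (with $ < everything):
  sorted[0] = $geeegeggfeef
  sorted[1] = eeegeggfeef$g
  sorted[2] = eef$geeegeggf
  sorted[3] = eegeggfeef$ge
  sorted[4] = ef$geeegeggfe
  sorted[5] = egeggfeef$gee
  sorted[6] = eggfeef$geeeg
  sorted[7] = f$geeegeggfee
  sorted[8] = feef$geeegegg
  sorted[9] = geeegeggfeef$
  sorted[10] = geggfeef$geee
  sorted[11] = gfeef$geeegeg
  sorted[12] = ggfeef$geeege
sorted[7] = f$geeegeggfee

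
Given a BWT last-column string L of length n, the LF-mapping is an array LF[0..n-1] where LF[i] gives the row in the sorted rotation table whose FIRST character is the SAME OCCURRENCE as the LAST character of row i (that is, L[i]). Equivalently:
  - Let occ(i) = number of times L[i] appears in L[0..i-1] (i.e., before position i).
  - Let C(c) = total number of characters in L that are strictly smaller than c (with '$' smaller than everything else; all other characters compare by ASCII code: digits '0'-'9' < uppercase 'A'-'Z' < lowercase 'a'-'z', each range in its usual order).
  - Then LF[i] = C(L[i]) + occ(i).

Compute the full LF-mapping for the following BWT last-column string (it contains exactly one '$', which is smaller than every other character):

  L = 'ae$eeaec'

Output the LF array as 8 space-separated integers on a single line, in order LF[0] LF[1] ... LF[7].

Answer: 1 4 0 5 6 2 7 3

Derivation:
Char counts: '$':1, 'a':2, 'c':1, 'e':4
C (first-col start): C('$')=0, C('a')=1, C('c')=3, C('e')=4
L[0]='a': occ=0, LF[0]=C('a')+0=1+0=1
L[1]='e': occ=0, LF[1]=C('e')+0=4+0=4
L[2]='$': occ=0, LF[2]=C('$')+0=0+0=0
L[3]='e': occ=1, LF[3]=C('e')+1=4+1=5
L[4]='e': occ=2, LF[4]=C('e')+2=4+2=6
L[5]='a': occ=1, LF[5]=C('a')+1=1+1=2
L[6]='e': occ=3, LF[6]=C('e')+3=4+3=7
L[7]='c': occ=0, LF[7]=C('c')+0=3+0=3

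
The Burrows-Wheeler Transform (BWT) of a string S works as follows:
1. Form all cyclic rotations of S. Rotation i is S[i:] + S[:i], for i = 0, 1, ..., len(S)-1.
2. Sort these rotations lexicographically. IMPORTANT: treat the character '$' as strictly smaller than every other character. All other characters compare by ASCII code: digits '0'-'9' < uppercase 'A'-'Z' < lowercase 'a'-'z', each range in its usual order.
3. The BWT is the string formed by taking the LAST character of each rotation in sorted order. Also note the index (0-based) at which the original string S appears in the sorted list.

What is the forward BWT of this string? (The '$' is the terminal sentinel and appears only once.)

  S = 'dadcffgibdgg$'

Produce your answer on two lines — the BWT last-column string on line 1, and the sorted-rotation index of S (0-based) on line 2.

Answer: gdid$abcfgdfg
4

Derivation:
All 13 rotations (rotation i = S[i:]+S[:i]):
  rot[0] = dadcffgibdgg$
  rot[1] = adcffgibdgg$d
  rot[2] = dcffgibdgg$da
  rot[3] = cffgibdgg$dad
  rot[4] = ffgibdgg$dadc
  rot[5] = fgibdgg$dadcf
  rot[6] = gibdgg$dadcff
  rot[7] = ibdgg$dadcffg
  rot[8] = bdgg$dadcffgi
  rot[9] = dgg$dadcffgib
  rot[10] = gg$dadcffgibd
  rot[11] = g$dadcffgibdg
  rot[12] = $dadcffgibdgg
Sorted (with $ < everything):
  sorted[0] = $dadcffgibdgg  (last char: 'g')
  sorted[1] = adcffgibdgg$d  (last char: 'd')
  sorted[2] = bdgg$dadcffgi  (last char: 'i')
  sorted[3] = cffgibdgg$dad  (last char: 'd')
  sorted[4] = dadcffgibdgg$  (last char: '$')
  sorted[5] = dcffgibdgg$da  (last char: 'a')
  sorted[6] = dgg$dadcffgib  (last char: 'b')
  sorted[7] = ffgibdgg$dadc  (last char: 'c')
  sorted[8] = fgibdgg$dadcf  (last char: 'f')
  sorted[9] = g$dadcffgibdg  (last char: 'g')
  sorted[10] = gg$dadcffgibd  (last char: 'd')
  sorted[11] = gibdgg$dadcff  (last char: 'f')
  sorted[12] = ibdgg$dadcffg  (last char: 'g')
Last column: gdid$abcfgdfg
Original string S is at sorted index 4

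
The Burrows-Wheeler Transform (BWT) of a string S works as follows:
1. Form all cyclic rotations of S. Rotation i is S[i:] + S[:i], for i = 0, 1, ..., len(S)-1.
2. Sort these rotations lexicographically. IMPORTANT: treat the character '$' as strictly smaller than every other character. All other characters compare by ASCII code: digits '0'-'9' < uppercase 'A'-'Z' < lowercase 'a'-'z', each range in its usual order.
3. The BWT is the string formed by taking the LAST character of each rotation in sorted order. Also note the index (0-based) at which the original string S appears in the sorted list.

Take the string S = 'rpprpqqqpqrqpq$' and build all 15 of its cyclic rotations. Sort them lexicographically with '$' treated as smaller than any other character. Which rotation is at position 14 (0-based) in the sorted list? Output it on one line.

All 15 rotations (rotation i = S[i:]+S[:i]):
  rot[0] = rpprpqqqpqrqpq$
  rot[1] = pprpqqqpqrqpq$r
  rot[2] = prpqqqpqrqpq$rp
  rot[3] = rpqqqpqrqpq$rpp
  rot[4] = pqqqpqrqpq$rppr
  rot[5] = qqqpqrqpq$rpprp
  rot[6] = qqpqrqpq$rpprpq
  rot[7] = qpqrqpq$rpprpqq
  rot[8] = pqrqpq$rpprpqqq
  rot[9] = qrqpq$rpprpqqqp
  rot[10] = rqpq$rpprpqqqpq
  rot[11] = qpq$rpprpqqqpqr
  rot[12] = pq$rpprpqqqpqrq
  rot[13] = q$rpprpqqqpqrqp
  rot[14] = $rpprpqqqpqrqpq
Sorted (with $ < everything):
  sorted[0] = $rpprpqqqpqrqpq
  sorted[1] = pprpqqqpqrqpq$r
  sorted[2] = pq$rpprpqqqpqrq
  sorted[3] = pqqqpqrqpq$rppr
  sorted[4] = pqrqpq$rpprpqqq
  sorted[5] = prpqqqpqrqpq$rp
  sorted[6] = q$rpprpqqqpqrqp
  sorted[7] = qpq$rpprpqqqpqr
  sorted[8] = qpqrqpq$rpprpqq
  sorted[9] = qqpqrqpq$rpprpq
  sorted[10] = qqqpqrqpq$rpprp
  sorted[11] = qrqpq$rpprpqqqp
  sorted[12] = rpprpqqqpqrqpq$
  sorted[13] = rpqqqpqrqpq$rpp
  sorted[14] = rqpq$rpprpqqqpq
sorted[14] = rqpq$rpprpqqqpq

Answer: rqpq$rpprpqqqpq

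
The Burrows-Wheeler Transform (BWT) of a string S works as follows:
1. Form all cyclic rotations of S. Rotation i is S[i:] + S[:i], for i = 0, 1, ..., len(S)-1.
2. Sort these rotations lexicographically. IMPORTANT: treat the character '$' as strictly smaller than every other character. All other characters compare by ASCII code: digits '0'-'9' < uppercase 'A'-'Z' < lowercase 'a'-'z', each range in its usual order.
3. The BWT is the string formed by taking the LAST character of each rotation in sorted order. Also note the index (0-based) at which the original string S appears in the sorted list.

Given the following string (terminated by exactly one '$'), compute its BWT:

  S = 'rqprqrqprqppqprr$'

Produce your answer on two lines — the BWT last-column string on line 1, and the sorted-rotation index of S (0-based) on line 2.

All 17 rotations (rotation i = S[i:]+S[:i]):
  rot[0] = rqprqrqprqppqprr$
  rot[1] = qprqrqprqppqprr$r
  rot[2] = prqrqprqppqprr$rq
  rot[3] = rqrqprqppqprr$rqp
  rot[4] = qrqprqppqprr$rqpr
  rot[5] = rqprqppqprr$rqprq
  rot[6] = qprqppqprr$rqprqr
  rot[7] = prqppqprr$rqprqrq
  rot[8] = rqppqprr$rqprqrqp
  rot[9] = qppqprr$rqprqrqpr
  rot[10] = ppqprr$rqprqrqprq
  rot[11] = pqprr$rqprqrqprqp
  rot[12] = qprr$rqprqrqprqpp
  rot[13] = prr$rqprqrqprqppq
  rot[14] = rr$rqprqrqprqppqp
  rot[15] = r$rqprqrqprqppqpr
  rot[16] = $rqprqrqprqppqprr
Sorted (with $ < everything):
  sorted[0] = $rqprqrqprqppqprr  (last char: 'r')
  sorted[1] = ppqprr$rqprqrqprq  (last char: 'q')
  sorted[2] = pqprr$rqprqrqprqp  (last char: 'p')
  sorted[3] = prqppqprr$rqprqrq  (last char: 'q')
  sorted[4] = prqrqprqppqprr$rq  (last char: 'q')
  sorted[5] = prr$rqprqrqprqppq  (last char: 'q')
  sorted[6] = qppqprr$rqprqrqpr  (last char: 'r')
  sorted[7] = qprqppqprr$rqprqr  (last char: 'r')
  sorted[8] = qprqrqprqppqprr$r  (last char: 'r')
  sorted[9] = qprr$rqprqrqprqpp  (last char: 'p')
  sorted[10] = qrqprqppqprr$rqpr  (last char: 'r')
  sorted[11] = r$rqprqrqprqppqpr  (last char: 'r')
  sorted[12] = rqppqprr$rqprqrqp  (last char: 'p')
  sorted[13] = rqprqppqprr$rqprq  (last char: 'q')
  sorted[14] = rqprqrqprqppqprr$  (last char: '$')
  sorted[15] = rqrqprqppqprr$rqp  (last char: 'p')
  sorted[16] = rr$rqprqrqprqppqp  (last char: 'p')
Last column: rqpqqqrrrprrpq$pp
Original string S is at sorted index 14

Answer: rqpqqqrrrprrpq$pp
14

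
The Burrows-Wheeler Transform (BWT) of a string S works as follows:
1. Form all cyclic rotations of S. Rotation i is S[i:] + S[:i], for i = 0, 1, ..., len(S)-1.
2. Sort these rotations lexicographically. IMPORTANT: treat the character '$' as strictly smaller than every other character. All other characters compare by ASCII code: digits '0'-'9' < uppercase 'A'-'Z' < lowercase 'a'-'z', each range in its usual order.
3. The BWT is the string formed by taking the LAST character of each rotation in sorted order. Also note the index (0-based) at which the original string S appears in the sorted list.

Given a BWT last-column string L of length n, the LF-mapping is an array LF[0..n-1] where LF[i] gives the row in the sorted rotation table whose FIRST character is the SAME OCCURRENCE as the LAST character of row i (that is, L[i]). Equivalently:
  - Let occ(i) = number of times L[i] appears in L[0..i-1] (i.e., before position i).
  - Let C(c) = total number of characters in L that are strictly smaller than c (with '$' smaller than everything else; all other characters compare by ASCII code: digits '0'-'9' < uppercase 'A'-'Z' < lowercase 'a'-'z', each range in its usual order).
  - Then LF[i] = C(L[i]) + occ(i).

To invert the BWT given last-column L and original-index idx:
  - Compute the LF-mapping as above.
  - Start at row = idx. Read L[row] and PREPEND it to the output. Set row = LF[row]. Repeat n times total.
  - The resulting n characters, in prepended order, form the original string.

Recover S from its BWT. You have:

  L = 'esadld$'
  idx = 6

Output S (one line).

Answer: saddle$

Derivation:
LF mapping: 4 6 1 2 5 3 0
Walk LF starting at row 6, prepending L[row]:
  step 1: row=6, L[6]='$', prepend. Next row=LF[6]=0
  step 2: row=0, L[0]='e', prepend. Next row=LF[0]=4
  step 3: row=4, L[4]='l', prepend. Next row=LF[4]=5
  step 4: row=5, L[5]='d', prepend. Next row=LF[5]=3
  step 5: row=3, L[3]='d', prepend. Next row=LF[3]=2
  step 6: row=2, L[2]='a', prepend. Next row=LF[2]=1
  step 7: row=1, L[1]='s', prepend. Next row=LF[1]=6
Reversed output: saddle$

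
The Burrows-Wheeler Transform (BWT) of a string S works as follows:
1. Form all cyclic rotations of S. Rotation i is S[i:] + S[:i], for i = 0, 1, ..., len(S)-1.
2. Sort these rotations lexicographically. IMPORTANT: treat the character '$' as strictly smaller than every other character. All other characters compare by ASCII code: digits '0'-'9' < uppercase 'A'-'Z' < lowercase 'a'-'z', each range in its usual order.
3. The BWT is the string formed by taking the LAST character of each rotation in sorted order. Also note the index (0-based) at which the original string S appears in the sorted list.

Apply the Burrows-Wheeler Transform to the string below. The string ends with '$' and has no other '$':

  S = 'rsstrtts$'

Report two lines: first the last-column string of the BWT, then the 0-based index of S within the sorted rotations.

All 9 rotations (rotation i = S[i:]+S[:i]):
  rot[0] = rsstrtts$
  rot[1] = sstrtts$r
  rot[2] = strtts$rs
  rot[3] = trtts$rss
  rot[4] = rtts$rsst
  rot[5] = tts$rsstr
  rot[6] = ts$rsstrt
  rot[7] = s$rsstrtt
  rot[8] = $rsstrtts
Sorted (with $ < everything):
  sorted[0] = $rsstrtts  (last char: 's')
  sorted[1] = rsstrtts$  (last char: '$')
  sorted[2] = rtts$rsst  (last char: 't')
  sorted[3] = s$rsstrtt  (last char: 't')
  sorted[4] = sstrtts$r  (last char: 'r')
  sorted[5] = strtts$rs  (last char: 's')
  sorted[6] = trtts$rss  (last char: 's')
  sorted[7] = ts$rsstrt  (last char: 't')
  sorted[8] = tts$rsstr  (last char: 'r')
Last column: s$ttrsstr
Original string S is at sorted index 1

Answer: s$ttrsstr
1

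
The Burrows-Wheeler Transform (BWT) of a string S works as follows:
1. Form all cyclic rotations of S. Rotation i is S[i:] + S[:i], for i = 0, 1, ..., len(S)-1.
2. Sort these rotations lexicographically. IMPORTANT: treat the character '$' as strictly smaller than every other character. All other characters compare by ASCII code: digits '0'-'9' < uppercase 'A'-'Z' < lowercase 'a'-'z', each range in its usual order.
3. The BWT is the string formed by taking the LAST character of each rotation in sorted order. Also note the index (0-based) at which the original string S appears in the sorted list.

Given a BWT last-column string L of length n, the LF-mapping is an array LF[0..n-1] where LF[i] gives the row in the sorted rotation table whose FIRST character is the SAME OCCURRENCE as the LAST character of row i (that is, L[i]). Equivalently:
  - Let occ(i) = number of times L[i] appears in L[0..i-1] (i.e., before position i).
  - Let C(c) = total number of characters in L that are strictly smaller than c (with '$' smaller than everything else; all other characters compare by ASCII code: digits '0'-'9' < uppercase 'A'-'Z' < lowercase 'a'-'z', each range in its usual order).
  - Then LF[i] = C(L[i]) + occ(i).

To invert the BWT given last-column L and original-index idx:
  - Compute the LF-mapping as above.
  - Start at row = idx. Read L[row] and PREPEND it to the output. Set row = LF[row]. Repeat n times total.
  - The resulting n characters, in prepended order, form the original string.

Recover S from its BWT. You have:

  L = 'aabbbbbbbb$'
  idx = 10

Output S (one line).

Answer: bbbbbbbbaa$

Derivation:
LF mapping: 1 2 3 4 5 6 7 8 9 10 0
Walk LF starting at row 10, prepending L[row]:
  step 1: row=10, L[10]='$', prepend. Next row=LF[10]=0
  step 2: row=0, L[0]='a', prepend. Next row=LF[0]=1
  step 3: row=1, L[1]='a', prepend. Next row=LF[1]=2
  step 4: row=2, L[2]='b', prepend. Next row=LF[2]=3
  step 5: row=3, L[3]='b', prepend. Next row=LF[3]=4
  step 6: row=4, L[4]='b', prepend. Next row=LF[4]=5
  step 7: row=5, L[5]='b', prepend. Next row=LF[5]=6
  step 8: row=6, L[6]='b', prepend. Next row=LF[6]=7
  step 9: row=7, L[7]='b', prepend. Next row=LF[7]=8
  step 10: row=8, L[8]='b', prepend. Next row=LF[8]=9
  step 11: row=9, L[9]='b', prepend. Next row=LF[9]=10
Reversed output: bbbbbbbbaa$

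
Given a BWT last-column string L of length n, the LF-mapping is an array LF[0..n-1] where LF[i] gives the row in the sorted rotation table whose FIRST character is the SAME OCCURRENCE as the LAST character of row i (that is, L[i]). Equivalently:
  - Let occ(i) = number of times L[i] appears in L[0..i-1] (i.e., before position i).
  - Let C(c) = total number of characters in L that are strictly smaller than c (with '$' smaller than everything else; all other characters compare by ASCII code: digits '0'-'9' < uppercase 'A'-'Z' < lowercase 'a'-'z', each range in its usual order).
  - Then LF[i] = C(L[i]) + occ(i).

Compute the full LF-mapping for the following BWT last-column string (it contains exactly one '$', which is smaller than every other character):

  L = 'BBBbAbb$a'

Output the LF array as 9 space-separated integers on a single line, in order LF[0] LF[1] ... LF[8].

Answer: 2 3 4 6 1 7 8 0 5

Derivation:
Char counts: '$':1, 'A':1, 'B':3, 'a':1, 'b':3
C (first-col start): C('$')=0, C('A')=1, C('B')=2, C('a')=5, C('b')=6
L[0]='B': occ=0, LF[0]=C('B')+0=2+0=2
L[1]='B': occ=1, LF[1]=C('B')+1=2+1=3
L[2]='B': occ=2, LF[2]=C('B')+2=2+2=4
L[3]='b': occ=0, LF[3]=C('b')+0=6+0=6
L[4]='A': occ=0, LF[4]=C('A')+0=1+0=1
L[5]='b': occ=1, LF[5]=C('b')+1=6+1=7
L[6]='b': occ=2, LF[6]=C('b')+2=6+2=8
L[7]='$': occ=0, LF[7]=C('$')+0=0+0=0
L[8]='a': occ=0, LF[8]=C('a')+0=5+0=5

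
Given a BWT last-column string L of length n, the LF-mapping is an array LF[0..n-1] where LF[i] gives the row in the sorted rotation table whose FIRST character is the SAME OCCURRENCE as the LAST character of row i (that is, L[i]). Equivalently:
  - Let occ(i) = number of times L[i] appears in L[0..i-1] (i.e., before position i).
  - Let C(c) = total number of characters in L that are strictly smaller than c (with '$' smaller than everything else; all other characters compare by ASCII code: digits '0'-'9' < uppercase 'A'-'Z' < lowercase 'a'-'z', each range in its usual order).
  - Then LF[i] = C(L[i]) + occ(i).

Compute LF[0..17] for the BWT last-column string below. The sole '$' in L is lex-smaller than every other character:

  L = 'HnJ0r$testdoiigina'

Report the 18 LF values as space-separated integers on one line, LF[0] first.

Char counts: '$':1, '0':1, 'H':1, 'J':1, 'a':1, 'd':1, 'e':1, 'g':1, 'i':3, 'n':2, 'o':1, 'r':1, 's':1, 't':2
C (first-col start): C('$')=0, C('0')=1, C('H')=2, C('J')=3, C('a')=4, C('d')=5, C('e')=6, C('g')=7, C('i')=8, C('n')=11, C('o')=13, C('r')=14, C('s')=15, C('t')=16
L[0]='H': occ=0, LF[0]=C('H')+0=2+0=2
L[1]='n': occ=0, LF[1]=C('n')+0=11+0=11
L[2]='J': occ=0, LF[2]=C('J')+0=3+0=3
L[3]='0': occ=0, LF[3]=C('0')+0=1+0=1
L[4]='r': occ=0, LF[4]=C('r')+0=14+0=14
L[5]='$': occ=0, LF[5]=C('$')+0=0+0=0
L[6]='t': occ=0, LF[6]=C('t')+0=16+0=16
L[7]='e': occ=0, LF[7]=C('e')+0=6+0=6
L[8]='s': occ=0, LF[8]=C('s')+0=15+0=15
L[9]='t': occ=1, LF[9]=C('t')+1=16+1=17
L[10]='d': occ=0, LF[10]=C('d')+0=5+0=5
L[11]='o': occ=0, LF[11]=C('o')+0=13+0=13
L[12]='i': occ=0, LF[12]=C('i')+0=8+0=8
L[13]='i': occ=1, LF[13]=C('i')+1=8+1=9
L[14]='g': occ=0, LF[14]=C('g')+0=7+0=7
L[15]='i': occ=2, LF[15]=C('i')+2=8+2=10
L[16]='n': occ=1, LF[16]=C('n')+1=11+1=12
L[17]='a': occ=0, LF[17]=C('a')+0=4+0=4

Answer: 2 11 3 1 14 0 16 6 15 17 5 13 8 9 7 10 12 4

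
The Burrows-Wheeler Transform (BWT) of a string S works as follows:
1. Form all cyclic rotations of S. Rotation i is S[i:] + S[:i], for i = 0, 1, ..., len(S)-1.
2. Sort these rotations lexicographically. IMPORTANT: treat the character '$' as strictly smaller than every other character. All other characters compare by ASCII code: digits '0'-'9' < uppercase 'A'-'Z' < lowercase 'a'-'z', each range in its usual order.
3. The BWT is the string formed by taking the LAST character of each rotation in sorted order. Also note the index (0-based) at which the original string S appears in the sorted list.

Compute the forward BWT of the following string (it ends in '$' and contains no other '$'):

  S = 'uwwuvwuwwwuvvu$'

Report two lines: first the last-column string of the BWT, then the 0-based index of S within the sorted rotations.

Answer: uvww$wvuuwwvwuu
4

Derivation:
All 15 rotations (rotation i = S[i:]+S[:i]):
  rot[0] = uwwuvwuwwwuvvu$
  rot[1] = wwuvwuwwwuvvu$u
  rot[2] = wuvwuwwwuvvu$uw
  rot[3] = uvwuwwwuvvu$uww
  rot[4] = vwuwwwuvvu$uwwu
  rot[5] = wuwwwuvvu$uwwuv
  rot[6] = uwwwuvvu$uwwuvw
  rot[7] = wwwuvvu$uwwuvwu
  rot[8] = wwuvvu$uwwuvwuw
  rot[9] = wuvvu$uwwuvwuww
  rot[10] = uvvu$uwwuvwuwww
  rot[11] = vvu$uwwuvwuwwwu
  rot[12] = vu$uwwuvwuwwwuv
  rot[13] = u$uwwuvwuwwwuvv
  rot[14] = $uwwuvwuwwwuvvu
Sorted (with $ < everything):
  sorted[0] = $uwwuvwuwwwuvvu  (last char: 'u')
  sorted[1] = u$uwwuvwuwwwuvv  (last char: 'v')
  sorted[2] = uvvu$uwwuvwuwww  (last char: 'w')
  sorted[3] = uvwuwwwuvvu$uww  (last char: 'w')
  sorted[4] = uwwuvwuwwwuvvu$  (last char: '$')
  sorted[5] = uwwwuvvu$uwwuvw  (last char: 'w')
  sorted[6] = vu$uwwuvwuwwwuv  (last char: 'v')
  sorted[7] = vvu$uwwuvwuwwwu  (last char: 'u')
  sorted[8] = vwuwwwuvvu$uwwu  (last char: 'u')
  sorted[9] = wuvvu$uwwuvwuww  (last char: 'w')
  sorted[10] = wuvwuwwwuvvu$uw  (last char: 'w')
  sorted[11] = wuwwwuvvu$uwwuv  (last char: 'v')
  sorted[12] = wwuvvu$uwwuvwuw  (last char: 'w')
  sorted[13] = wwuvwuwwwuvvu$u  (last char: 'u')
  sorted[14] = wwwuvvu$uwwuvwu  (last char: 'u')
Last column: uvww$wvuuwwvwuu
Original string S is at sorted index 4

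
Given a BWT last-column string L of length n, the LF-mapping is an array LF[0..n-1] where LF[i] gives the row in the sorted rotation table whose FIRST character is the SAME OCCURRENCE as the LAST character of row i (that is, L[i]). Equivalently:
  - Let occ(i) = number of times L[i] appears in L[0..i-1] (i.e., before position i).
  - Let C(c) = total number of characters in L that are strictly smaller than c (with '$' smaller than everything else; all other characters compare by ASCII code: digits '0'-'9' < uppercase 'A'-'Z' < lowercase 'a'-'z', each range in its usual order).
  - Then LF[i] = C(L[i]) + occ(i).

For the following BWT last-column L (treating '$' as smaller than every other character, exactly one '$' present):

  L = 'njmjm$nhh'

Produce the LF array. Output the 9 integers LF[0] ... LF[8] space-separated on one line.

Char counts: '$':1, 'h':2, 'j':2, 'm':2, 'n':2
C (first-col start): C('$')=0, C('h')=1, C('j')=3, C('m')=5, C('n')=7
L[0]='n': occ=0, LF[0]=C('n')+0=7+0=7
L[1]='j': occ=0, LF[1]=C('j')+0=3+0=3
L[2]='m': occ=0, LF[2]=C('m')+0=5+0=5
L[3]='j': occ=1, LF[3]=C('j')+1=3+1=4
L[4]='m': occ=1, LF[4]=C('m')+1=5+1=6
L[5]='$': occ=0, LF[5]=C('$')+0=0+0=0
L[6]='n': occ=1, LF[6]=C('n')+1=7+1=8
L[7]='h': occ=0, LF[7]=C('h')+0=1+0=1
L[8]='h': occ=1, LF[8]=C('h')+1=1+1=2

Answer: 7 3 5 4 6 0 8 1 2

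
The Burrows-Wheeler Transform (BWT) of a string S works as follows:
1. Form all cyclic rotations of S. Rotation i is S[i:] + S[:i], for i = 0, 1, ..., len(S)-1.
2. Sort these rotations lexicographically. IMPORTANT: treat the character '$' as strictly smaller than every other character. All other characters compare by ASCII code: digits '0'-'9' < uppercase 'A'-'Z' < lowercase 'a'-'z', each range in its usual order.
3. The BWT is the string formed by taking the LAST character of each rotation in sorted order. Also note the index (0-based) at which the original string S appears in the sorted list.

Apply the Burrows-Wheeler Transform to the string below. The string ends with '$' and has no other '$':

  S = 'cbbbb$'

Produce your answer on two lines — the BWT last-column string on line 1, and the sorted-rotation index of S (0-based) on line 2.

All 6 rotations (rotation i = S[i:]+S[:i]):
  rot[0] = cbbbb$
  rot[1] = bbbb$c
  rot[2] = bbb$cb
  rot[3] = bb$cbb
  rot[4] = b$cbbb
  rot[5] = $cbbbb
Sorted (with $ < everything):
  sorted[0] = $cbbbb  (last char: 'b')
  sorted[1] = b$cbbb  (last char: 'b')
  sorted[2] = bb$cbb  (last char: 'b')
  sorted[3] = bbb$cb  (last char: 'b')
  sorted[4] = bbbb$c  (last char: 'c')
  sorted[5] = cbbbb$  (last char: '$')
Last column: bbbbc$
Original string S is at sorted index 5

Answer: bbbbc$
5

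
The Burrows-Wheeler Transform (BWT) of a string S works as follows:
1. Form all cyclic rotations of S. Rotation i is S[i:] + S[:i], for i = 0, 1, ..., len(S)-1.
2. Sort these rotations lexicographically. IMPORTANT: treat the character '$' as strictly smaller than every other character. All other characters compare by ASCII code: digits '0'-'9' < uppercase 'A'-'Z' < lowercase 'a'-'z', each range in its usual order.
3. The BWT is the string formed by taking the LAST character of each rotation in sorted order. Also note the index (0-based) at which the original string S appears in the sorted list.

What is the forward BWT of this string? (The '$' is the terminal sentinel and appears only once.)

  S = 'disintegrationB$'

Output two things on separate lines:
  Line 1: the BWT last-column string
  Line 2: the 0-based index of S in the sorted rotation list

Answer: Bnr$testdoiigina
3

Derivation:
All 16 rotations (rotation i = S[i:]+S[:i]):
  rot[0] = disintegrationB$
  rot[1] = isintegrationB$d
  rot[2] = sintegrationB$di
  rot[3] = integrationB$dis
  rot[4] = ntegrationB$disi
  rot[5] = tegrationB$disin
  rot[6] = egrationB$disint
  rot[7] = grationB$disinte
  rot[8] = rationB$disinteg
  rot[9] = ationB$disintegr
  rot[10] = tionB$disintegra
  rot[11] = ionB$disintegrat
  rot[12] = onB$disintegrati
  rot[13] = nB$disintegratio
  rot[14] = B$disintegration
  rot[15] = $disintegrationB
Sorted (with $ < everything):
  sorted[0] = $disintegrationB  (last char: 'B')
  sorted[1] = B$disintegration  (last char: 'n')
  sorted[2] = ationB$disintegr  (last char: 'r')
  sorted[3] = disintegrationB$  (last char: '$')
  sorted[4] = egrationB$disint  (last char: 't')
  sorted[5] = grationB$disinte  (last char: 'e')
  sorted[6] = integrationB$dis  (last char: 's')
  sorted[7] = ionB$disintegrat  (last char: 't')
  sorted[8] = isintegrationB$d  (last char: 'd')
  sorted[9] = nB$disintegratio  (last char: 'o')
  sorted[10] = ntegrationB$disi  (last char: 'i')
  sorted[11] = onB$disintegrati  (last char: 'i')
  sorted[12] = rationB$disinteg  (last char: 'g')
  sorted[13] = sintegrationB$di  (last char: 'i')
  sorted[14] = tegrationB$disin  (last char: 'n')
  sorted[15] = tionB$disintegra  (last char: 'a')
Last column: Bnr$testdoiigina
Original string S is at sorted index 3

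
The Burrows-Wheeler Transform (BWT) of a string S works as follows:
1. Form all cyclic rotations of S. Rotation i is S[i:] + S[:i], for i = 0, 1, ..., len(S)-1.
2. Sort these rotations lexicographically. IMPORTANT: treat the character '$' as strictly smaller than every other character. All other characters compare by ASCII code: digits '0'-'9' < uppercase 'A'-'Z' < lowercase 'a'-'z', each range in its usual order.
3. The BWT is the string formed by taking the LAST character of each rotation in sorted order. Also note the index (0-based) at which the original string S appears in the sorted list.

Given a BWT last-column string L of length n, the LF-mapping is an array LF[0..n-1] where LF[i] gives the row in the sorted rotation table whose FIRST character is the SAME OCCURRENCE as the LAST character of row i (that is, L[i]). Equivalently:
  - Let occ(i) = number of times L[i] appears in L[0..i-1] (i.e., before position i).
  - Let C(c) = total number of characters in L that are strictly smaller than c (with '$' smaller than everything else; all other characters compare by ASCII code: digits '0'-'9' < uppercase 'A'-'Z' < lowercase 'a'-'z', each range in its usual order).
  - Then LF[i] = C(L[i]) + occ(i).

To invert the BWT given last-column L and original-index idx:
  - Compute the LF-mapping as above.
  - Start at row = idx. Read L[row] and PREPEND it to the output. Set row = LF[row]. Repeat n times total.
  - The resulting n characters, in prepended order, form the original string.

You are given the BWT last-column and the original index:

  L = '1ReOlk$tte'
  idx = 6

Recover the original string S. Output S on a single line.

Answer: kettleOR1$

Derivation:
LF mapping: 1 3 4 2 7 6 0 8 9 5
Walk LF starting at row 6, prepending L[row]:
  step 1: row=6, L[6]='$', prepend. Next row=LF[6]=0
  step 2: row=0, L[0]='1', prepend. Next row=LF[0]=1
  step 3: row=1, L[1]='R', prepend. Next row=LF[1]=3
  step 4: row=3, L[3]='O', prepend. Next row=LF[3]=2
  step 5: row=2, L[2]='e', prepend. Next row=LF[2]=4
  step 6: row=4, L[4]='l', prepend. Next row=LF[4]=7
  step 7: row=7, L[7]='t', prepend. Next row=LF[7]=8
  step 8: row=8, L[8]='t', prepend. Next row=LF[8]=9
  step 9: row=9, L[9]='e', prepend. Next row=LF[9]=5
  step 10: row=5, L[5]='k', prepend. Next row=LF[5]=6
Reversed output: kettleOR1$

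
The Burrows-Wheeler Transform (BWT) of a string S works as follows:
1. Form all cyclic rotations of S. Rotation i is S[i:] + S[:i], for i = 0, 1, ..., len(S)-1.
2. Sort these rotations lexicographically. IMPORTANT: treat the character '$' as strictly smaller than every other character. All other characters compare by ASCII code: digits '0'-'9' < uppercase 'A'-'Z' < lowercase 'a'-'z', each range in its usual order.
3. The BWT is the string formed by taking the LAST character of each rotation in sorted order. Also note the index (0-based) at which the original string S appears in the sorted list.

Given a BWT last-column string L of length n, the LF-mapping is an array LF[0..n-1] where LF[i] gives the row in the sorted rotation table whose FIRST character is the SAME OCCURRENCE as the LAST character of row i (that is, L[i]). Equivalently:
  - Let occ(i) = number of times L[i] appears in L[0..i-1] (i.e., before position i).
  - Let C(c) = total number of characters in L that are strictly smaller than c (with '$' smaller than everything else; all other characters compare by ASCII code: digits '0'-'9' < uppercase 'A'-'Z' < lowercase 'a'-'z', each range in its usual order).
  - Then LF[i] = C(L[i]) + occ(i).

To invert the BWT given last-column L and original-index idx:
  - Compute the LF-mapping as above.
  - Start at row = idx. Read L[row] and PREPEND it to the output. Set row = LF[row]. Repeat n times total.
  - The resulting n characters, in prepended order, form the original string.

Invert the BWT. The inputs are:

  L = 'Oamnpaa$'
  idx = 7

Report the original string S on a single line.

LF mapping: 1 2 5 6 7 3 4 0
Walk LF starting at row 7, prepending L[row]:
  step 1: row=7, L[7]='$', prepend. Next row=LF[7]=0
  step 2: row=0, L[0]='O', prepend. Next row=LF[0]=1
  step 3: row=1, L[1]='a', prepend. Next row=LF[1]=2
  step 4: row=2, L[2]='m', prepend. Next row=LF[2]=5
  step 5: row=5, L[5]='a', prepend. Next row=LF[5]=3
  step 6: row=3, L[3]='n', prepend. Next row=LF[3]=6
  step 7: row=6, L[6]='a', prepend. Next row=LF[6]=4
  step 8: row=4, L[4]='p', prepend. Next row=LF[4]=7
Reversed output: panamaO$

Answer: panamaO$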